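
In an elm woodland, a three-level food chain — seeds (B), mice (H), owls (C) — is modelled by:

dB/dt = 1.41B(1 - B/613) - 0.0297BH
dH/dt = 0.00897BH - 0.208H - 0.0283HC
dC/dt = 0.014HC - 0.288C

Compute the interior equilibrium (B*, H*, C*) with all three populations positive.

From dC/dt = 0: 0.014H* = 0.288, so H* = 20.6.
From dB/dt = 0: 1.41(1 - B*/613) = 0.0297·20.6, giving B* = 613·(1 - 0.433) = 347.
From dH/dt = 0: 0.00897·347 - 0.208 = 0.0283C*, so C* = 2.91/0.0283 = 103.

B* ≈ 347, H* ≈ 20.6, C* ≈ 103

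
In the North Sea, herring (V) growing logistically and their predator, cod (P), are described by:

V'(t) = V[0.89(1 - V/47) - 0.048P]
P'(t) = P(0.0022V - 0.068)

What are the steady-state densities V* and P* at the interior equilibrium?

From dP/dt = 0 with P > 0: 0.0022V* = 0.068, so V* = 30.9.
Substitute into dV/dt = 0: 0.89(1 - 30.9/47) = 0.048P*.
The bracket is 0.342, giving P* = 0.305/0.048 = 6.35.

V* ≈ 30.9, P* ≈ 6.35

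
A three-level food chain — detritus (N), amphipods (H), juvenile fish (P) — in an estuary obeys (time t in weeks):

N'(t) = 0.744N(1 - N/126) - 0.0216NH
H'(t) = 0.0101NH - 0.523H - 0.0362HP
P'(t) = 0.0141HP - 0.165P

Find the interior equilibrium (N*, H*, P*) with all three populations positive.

From dP/dt = 0: 0.0141H* = 0.165, so H* = 11.7.
From dN/dt = 0: 0.744(1 - N*/126) = 0.0216·11.7, giving N* = 126·(1 - 0.34) = 83.2.
From dH/dt = 0: 0.0101·83.2 - 0.523 = 0.0362P*, so P* = 0.317/0.0362 = 8.76.

N* ≈ 83.2, H* ≈ 11.7, P* ≈ 8.76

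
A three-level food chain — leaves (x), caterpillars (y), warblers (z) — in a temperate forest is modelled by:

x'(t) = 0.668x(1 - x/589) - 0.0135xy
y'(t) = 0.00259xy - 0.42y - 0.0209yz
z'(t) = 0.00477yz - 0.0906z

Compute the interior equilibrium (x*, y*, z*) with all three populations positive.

From dz/dt = 0: 0.00477y* = 0.0906, so y* = 19.
From dx/dt = 0: 0.668(1 - x*/589) = 0.0135·19, giving x* = 589·(1 - 0.384) = 363.
From dy/dt = 0: 0.00259·363 - 0.42 = 0.0209z*, so z* = 0.52/0.0209 = 24.9.

x* ≈ 363, y* ≈ 19, z* ≈ 24.9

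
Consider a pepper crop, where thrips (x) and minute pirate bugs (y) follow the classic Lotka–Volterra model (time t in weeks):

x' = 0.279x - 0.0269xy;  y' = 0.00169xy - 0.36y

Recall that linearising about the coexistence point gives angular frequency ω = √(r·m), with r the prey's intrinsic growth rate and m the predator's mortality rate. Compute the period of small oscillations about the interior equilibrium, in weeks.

Here r = 0.279 and m = 0.36, so r·m = 0.1.
ω = √0.1 = 0.317 per week, hence T = 2π/ω ≈ 19.8 weeks.

T ≈ 19.8 weeks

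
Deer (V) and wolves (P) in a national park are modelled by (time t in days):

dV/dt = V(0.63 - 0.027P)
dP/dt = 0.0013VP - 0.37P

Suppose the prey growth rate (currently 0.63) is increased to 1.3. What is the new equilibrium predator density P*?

P* ≈ 48.1

At the interior fixed point, setting dV/dt = 0 with V > 0 fixes P* = (prey growth rate)/(VP coefficient) — independent of the other coefficients.
With the change, P* = 1.3/0.027 = 48.1; it rises from 23.3.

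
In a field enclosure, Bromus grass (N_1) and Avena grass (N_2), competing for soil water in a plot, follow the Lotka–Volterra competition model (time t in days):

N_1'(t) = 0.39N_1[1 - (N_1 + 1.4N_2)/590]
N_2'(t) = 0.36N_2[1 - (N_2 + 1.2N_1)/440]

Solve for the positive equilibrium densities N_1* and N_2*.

Setting both brackets to zero gives the nullclines N_1 + 1.4N_2 = 590 and 1.2N_1 + N_2 = 440.
Substituting N_2 = 440 - 1.2N_1 into the first: N_1(1 - 1.4·1.2) = 590 - 1.4·440.
So N_1* = -26/-0.68 = 38.2, and then N_2* = 440 - 1.2·38.2 = 394.

N_1* ≈ 38.2, N_2* ≈ 394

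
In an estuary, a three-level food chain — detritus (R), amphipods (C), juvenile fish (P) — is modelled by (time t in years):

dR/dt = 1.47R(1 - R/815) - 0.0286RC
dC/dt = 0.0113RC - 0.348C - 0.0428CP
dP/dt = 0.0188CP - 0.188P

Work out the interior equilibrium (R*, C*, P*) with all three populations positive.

From dP/dt = 0: 0.0188C* = 0.188, so C* = 10.
From dR/dt = 0: 1.47(1 - R*/815) = 0.0286·10, giving R* = 815·(1 - 0.195) = 656.
From dC/dt = 0: 0.0113·656 - 0.348 = 0.0428P*, so P* = 7.07/0.0428 = 165.

R* ≈ 656, C* ≈ 10, P* ≈ 165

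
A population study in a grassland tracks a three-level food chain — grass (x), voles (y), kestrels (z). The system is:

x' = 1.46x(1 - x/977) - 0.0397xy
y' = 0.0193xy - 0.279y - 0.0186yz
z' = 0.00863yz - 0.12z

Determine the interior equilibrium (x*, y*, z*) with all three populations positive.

x* ≈ 608, y* ≈ 13.9, z* ≈ 615

From dz/dt = 0: 0.00863y* = 0.12, so y* = 13.9.
From dx/dt = 0: 1.46(1 - x*/977) = 0.0397·13.9, giving x* = 977·(1 - 0.378) = 608.
From dy/dt = 0: 0.0193·608 - 0.279 = 0.0186z*, so z* = 11.4/0.0186 = 615.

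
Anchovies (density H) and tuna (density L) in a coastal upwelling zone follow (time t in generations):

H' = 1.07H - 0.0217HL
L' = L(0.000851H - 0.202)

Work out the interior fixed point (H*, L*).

H* ≈ 237, L* ≈ 49.3

Set dL/dt = 0 with L > 0: 0.000851H - 0.202 = 0, so H* = 0.202/0.000851 = 237.
Set dH/dt = 0 with H > 0: 1.07 - 0.0217L = 0, so L* = 1.07/0.0217 = 49.3.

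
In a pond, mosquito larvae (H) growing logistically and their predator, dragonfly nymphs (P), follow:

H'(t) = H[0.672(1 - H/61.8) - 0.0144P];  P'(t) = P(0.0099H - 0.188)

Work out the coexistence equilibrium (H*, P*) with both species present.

From dP/dt = 0 with P > 0: 0.0099H* = 0.188, so H* = 19.
Substitute into dH/dt = 0: 0.672(1 - 19/61.8) = 0.0144P*.
The bracket is 0.693, giving P* = 0.466/0.0144 = 32.3.

H* ≈ 19, P* ≈ 32.3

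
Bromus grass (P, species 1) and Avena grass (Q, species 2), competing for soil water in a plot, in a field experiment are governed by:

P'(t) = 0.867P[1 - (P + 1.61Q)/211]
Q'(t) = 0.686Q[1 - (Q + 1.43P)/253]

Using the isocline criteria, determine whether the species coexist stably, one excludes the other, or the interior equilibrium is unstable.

unstable coexistence (outcome depends on initial conditions)

Compare the nullcline intercepts: K1/α12 = 211/1.61 = 131 < K2 = 253; K2/α21 = 253/1.43 = 177 < K1 = 211.
Since both are reversed, neither can invade when rare; the interior point is a saddle.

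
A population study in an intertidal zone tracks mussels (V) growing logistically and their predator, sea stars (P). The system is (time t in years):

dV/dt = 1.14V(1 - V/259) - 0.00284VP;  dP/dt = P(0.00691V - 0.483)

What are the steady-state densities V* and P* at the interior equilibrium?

From dP/dt = 0 with P > 0: 0.00691V* = 0.483, so V* = 69.9.
Substitute into dV/dt = 0: 1.14(1 - 69.9/259) = 0.00284P*.
The bracket is 0.73, giving P* = 0.832/0.00284 = 293.

V* ≈ 69.9, P* ≈ 293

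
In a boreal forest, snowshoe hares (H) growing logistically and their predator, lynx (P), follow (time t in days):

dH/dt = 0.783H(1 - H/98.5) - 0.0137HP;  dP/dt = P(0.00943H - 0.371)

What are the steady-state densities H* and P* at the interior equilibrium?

From dP/dt = 0 with P > 0: 0.00943H* = 0.371, so H* = 39.3.
Substitute into dH/dt = 0: 0.783(1 - 39.3/98.5) = 0.0137P*.
The bracket is 0.601, giving P* = 0.47/0.0137 = 34.3.

H* ≈ 39.3, P* ≈ 34.3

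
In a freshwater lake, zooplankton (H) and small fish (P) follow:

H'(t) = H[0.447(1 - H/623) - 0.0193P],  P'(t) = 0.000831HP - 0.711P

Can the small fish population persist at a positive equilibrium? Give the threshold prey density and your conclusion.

Threshold H = 856; K < 856, so no, the predator goes extinct.

The predator equation gives dP/dt > 0 only when H > 0.711/0.000831 = 856.
Without the predator, H → K = 623. Since 623 < 856, the predator cannot invade.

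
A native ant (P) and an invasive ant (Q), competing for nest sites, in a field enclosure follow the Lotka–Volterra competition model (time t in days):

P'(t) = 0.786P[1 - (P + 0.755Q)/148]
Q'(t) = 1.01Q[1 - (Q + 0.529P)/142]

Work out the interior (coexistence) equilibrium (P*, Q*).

P* ≈ 67.9, Q* ≈ 106

Setting both brackets to zero gives the nullclines P + 0.755Q = 148 and 0.529P + Q = 142.
Substituting Q = 142 - 0.529P into the first: P(1 - 0.755·0.529) = 148 - 0.755·142.
So P* = 40.8/0.601 = 67.9, and then Q* = 142 - 0.529·67.9 = 106.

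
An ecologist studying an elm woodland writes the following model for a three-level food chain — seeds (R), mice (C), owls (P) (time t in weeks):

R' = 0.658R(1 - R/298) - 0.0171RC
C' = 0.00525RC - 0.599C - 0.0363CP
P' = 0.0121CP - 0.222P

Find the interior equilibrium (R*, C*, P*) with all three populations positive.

R* ≈ 156, C* ≈ 18.3, P* ≈ 6.05

From dP/dt = 0: 0.0121C* = 0.222, so C* = 18.3.
From dR/dt = 0: 0.658(1 - R*/298) = 0.0171·18.3, giving R* = 298·(1 - 0.477) = 156.
From dC/dt = 0: 0.00525·156 - 0.599 = 0.0363P*, so P* = 0.22/0.0363 = 6.05.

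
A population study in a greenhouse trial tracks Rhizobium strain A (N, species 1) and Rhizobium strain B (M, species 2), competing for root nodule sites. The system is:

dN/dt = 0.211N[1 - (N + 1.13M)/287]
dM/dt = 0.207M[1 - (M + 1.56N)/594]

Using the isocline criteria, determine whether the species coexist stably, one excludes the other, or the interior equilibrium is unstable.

species 2 excludes species 1

Compare the nullcline intercepts: K1/α12 = 287/1.13 = 254 < K2 = 594; K2/α21 = 594/1.56 = 381 > K1 = 287.
Since the inequalities point opposite ways, species 2 can invade but species 1 cannot.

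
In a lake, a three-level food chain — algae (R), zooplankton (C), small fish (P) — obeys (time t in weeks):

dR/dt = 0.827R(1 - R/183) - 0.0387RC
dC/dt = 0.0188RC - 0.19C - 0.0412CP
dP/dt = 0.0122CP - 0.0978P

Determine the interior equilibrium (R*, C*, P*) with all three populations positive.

From dP/dt = 0: 0.0122C* = 0.0978, so C* = 8.02.
From dR/dt = 0: 0.827(1 - R*/183) = 0.0387·8.02, giving R* = 183·(1 - 0.375) = 114.
From dC/dt = 0: 0.0188·114 - 0.19 = 0.0412P*, so P* = 1.96/0.0412 = 47.6.

R* ≈ 114, C* ≈ 8.02, P* ≈ 47.6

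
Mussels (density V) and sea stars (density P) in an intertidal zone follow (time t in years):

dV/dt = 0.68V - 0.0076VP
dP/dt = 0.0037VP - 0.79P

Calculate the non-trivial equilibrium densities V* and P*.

V* ≈ 214, P* ≈ 89.5

Set dP/dt = 0 with P > 0: 0.0037V - 0.79 = 0, so V* = 0.79/0.0037 = 214.
Set dV/dt = 0 with V > 0: 0.68 - 0.0076P = 0, so P* = 0.68/0.0076 = 89.5.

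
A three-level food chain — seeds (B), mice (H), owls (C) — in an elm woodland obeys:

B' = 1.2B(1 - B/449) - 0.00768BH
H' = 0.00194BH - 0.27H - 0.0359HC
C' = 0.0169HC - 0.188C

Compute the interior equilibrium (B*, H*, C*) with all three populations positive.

B* ≈ 417, H* ≈ 11.1, C* ≈ 15

From dC/dt = 0: 0.0169H* = 0.188, so H* = 11.1.
From dB/dt = 0: 1.2(1 - B*/449) = 0.00768·11.1, giving B* = 449·(1 - 0.0712) = 417.
From dH/dt = 0: 0.00194·417 - 0.27 = 0.0359C*, so C* = 0.539/0.0359 = 15.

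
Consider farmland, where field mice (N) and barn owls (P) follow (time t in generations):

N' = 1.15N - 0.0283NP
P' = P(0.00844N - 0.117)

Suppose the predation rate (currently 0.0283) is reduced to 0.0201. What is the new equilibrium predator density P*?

At the interior fixed point, setting dN/dt = 0 with N > 0 fixes P* = (prey growth rate)/(NP coefficient) — independent of the other coefficients.
With the change, P* = 1.15/0.0201 = 57.2; it rises from 40.6.

P* ≈ 57.2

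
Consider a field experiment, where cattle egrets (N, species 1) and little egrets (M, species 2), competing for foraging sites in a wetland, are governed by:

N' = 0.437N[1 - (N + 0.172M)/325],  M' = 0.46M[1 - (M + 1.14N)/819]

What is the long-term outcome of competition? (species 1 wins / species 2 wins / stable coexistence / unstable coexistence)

stable coexistence

Compare the nullcline intercepts: K1/α12 = 325/0.172 = 1890 > K2 = 819; K2/α21 = 819/1.14 = 718 > K1 = 325.
Since both inequalities hold, each species can invade when rare, so the interior equilibrium is stable.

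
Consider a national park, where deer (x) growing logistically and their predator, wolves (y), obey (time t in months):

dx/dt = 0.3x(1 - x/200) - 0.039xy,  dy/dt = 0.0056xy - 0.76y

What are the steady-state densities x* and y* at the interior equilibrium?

x* ≈ 136, y* ≈ 2.47

From dy/dt = 0 with y > 0: 0.0056x* = 0.76, so x* = 136.
Substitute into dx/dt = 0: 0.3(1 - 136/200) = 0.039y*.
The bracket is 0.321, giving y* = 0.0964/0.039 = 2.47.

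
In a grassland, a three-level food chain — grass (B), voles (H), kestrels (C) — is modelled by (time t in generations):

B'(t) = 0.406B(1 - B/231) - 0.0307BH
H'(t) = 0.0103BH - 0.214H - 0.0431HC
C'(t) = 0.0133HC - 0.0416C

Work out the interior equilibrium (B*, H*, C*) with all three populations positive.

B* ≈ 176, H* ≈ 3.13, C* ≈ 37.2

From dC/dt = 0: 0.0133H* = 0.0416, so H* = 3.13.
From dB/dt = 0: 0.406(1 - B*/231) = 0.0307·3.13, giving B* = 231·(1 - 0.237) = 176.
From dH/dt = 0: 0.0103·176 - 0.214 = 0.0431C*, so C* = 1.6/0.0431 = 37.2.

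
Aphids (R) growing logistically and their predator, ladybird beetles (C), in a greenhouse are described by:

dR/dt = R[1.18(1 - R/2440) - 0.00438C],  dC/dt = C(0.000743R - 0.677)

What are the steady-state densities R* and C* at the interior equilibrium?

From dC/dt = 0 with C > 0: 0.000743R* = 0.677, so R* = 911.
Substitute into dR/dt = 0: 1.18(1 - 911/2440) = 0.00438C*.
The bracket is 0.627, giving C* = 0.739/0.00438 = 169.

R* ≈ 911, C* ≈ 169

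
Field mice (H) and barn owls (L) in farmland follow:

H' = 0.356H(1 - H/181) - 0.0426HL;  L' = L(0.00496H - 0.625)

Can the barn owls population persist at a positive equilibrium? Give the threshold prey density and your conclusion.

Threshold H = 126; K > 126, so yes, the predator persists.

The predator equation gives dL/dt > 0 only when H > 0.625/0.00496 = 126.
Without the predator, H → K = 181. Since 181 > 126, the predator can invade and persist.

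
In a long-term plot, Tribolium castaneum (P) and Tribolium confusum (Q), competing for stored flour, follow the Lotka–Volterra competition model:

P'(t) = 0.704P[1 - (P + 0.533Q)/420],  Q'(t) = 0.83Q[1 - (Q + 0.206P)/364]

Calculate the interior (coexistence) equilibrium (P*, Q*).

P* ≈ 254, Q* ≈ 312

Setting both brackets to zero gives the nullclines P + 0.533Q = 420 and 0.206P + Q = 364.
Substituting Q = 364 - 0.206P into the first: P(1 - 0.533·0.206) = 420 - 0.533·364.
So P* = 226/0.89 = 254, and then Q* = 364 - 0.206·254 = 312.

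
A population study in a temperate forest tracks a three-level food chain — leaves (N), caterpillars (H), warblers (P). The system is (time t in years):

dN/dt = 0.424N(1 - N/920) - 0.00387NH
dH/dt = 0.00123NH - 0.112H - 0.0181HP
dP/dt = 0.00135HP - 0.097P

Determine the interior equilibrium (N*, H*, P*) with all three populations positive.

N* ≈ 317, H* ≈ 71.9, P* ≈ 15.3

From dP/dt = 0: 0.00135H* = 0.097, so H* = 71.9.
From dN/dt = 0: 0.424(1 - N*/920) = 0.00387·71.9, giving N* = 920·(1 - 0.656) = 317.
From dH/dt = 0: 0.00123·317 - 0.112 = 0.0181P*, so P* = 0.277/0.0181 = 15.3.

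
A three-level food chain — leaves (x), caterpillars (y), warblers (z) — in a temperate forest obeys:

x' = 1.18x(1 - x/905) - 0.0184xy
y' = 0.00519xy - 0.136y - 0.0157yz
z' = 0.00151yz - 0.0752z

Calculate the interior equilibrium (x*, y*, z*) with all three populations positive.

From dz/dt = 0: 0.00151y* = 0.0752, so y* = 49.8.
From dx/dt = 0: 1.18(1 - x*/905) = 0.0184·49.8, giving x* = 905·(1 - 0.777) = 202.
From dy/dt = 0: 0.00519·202 - 0.136 = 0.0157z*, so z* = 0.913/0.0157 = 58.2.

x* ≈ 202, y* ≈ 49.8, z* ≈ 58.2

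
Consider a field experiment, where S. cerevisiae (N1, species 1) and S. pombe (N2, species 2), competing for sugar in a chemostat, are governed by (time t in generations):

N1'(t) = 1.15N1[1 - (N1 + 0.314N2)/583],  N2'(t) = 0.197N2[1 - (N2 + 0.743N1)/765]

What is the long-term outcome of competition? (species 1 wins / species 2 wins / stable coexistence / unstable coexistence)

stable coexistence

Compare the nullcline intercepts: K1/α12 = 583/0.314 = 1860 > K2 = 765; K2/α21 = 765/0.743 = 1030 > K1 = 583.
Since both inequalities hold, each species can invade when rare, so the interior equilibrium is stable.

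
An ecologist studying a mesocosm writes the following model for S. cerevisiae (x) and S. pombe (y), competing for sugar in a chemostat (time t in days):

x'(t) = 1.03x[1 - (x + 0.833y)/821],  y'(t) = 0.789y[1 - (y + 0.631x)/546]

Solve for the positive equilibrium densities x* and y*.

Setting both brackets to zero gives the nullclines x + 0.833y = 821 and 0.631x + y = 546.
Substituting y = 546 - 0.631x into the first: x(1 - 0.833·0.631) = 821 - 0.833·546.
So x* = 366/0.474 = 772, and then y* = 546 - 0.631·772 = 58.9.

x* ≈ 772, y* ≈ 58.9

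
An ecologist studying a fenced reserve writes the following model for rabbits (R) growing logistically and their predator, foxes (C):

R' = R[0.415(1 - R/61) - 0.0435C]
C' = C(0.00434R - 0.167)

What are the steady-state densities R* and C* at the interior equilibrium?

R* ≈ 38.5, C* ≈ 3.52

From dC/dt = 0 with C > 0: 0.00434R* = 0.167, so R* = 38.5.
Substitute into dR/dt = 0: 0.415(1 - 38.5/61) = 0.0435C*.
The bracket is 0.369, giving C* = 0.153/0.0435 = 3.52.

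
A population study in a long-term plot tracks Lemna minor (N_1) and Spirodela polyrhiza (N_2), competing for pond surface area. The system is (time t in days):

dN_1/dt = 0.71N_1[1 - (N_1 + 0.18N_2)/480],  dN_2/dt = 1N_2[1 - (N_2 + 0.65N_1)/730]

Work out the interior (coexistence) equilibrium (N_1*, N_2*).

Setting both brackets to zero gives the nullclines N_1 + 0.18N_2 = 480 and 0.65N_1 + N_2 = 730.
Substituting N_2 = 730 - 0.65N_1 into the first: N_1(1 - 0.18·0.65) = 480 - 0.18·730.
So N_1* = 349/0.883 = 395, and then N_2* = 730 - 0.65·395 = 473.

N_1* ≈ 395, N_2* ≈ 473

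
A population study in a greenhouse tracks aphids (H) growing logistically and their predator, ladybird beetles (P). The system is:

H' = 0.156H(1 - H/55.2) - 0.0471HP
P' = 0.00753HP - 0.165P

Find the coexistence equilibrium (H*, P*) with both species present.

From dP/dt = 0 with P > 0: 0.00753H* = 0.165, so H* = 21.9.
Substitute into dH/dt = 0: 0.156(1 - 21.9/55.2) = 0.0471P*.
The bracket is 0.603, giving P* = 0.0941/0.0471 = 2.

H* ≈ 21.9, P* ≈ 2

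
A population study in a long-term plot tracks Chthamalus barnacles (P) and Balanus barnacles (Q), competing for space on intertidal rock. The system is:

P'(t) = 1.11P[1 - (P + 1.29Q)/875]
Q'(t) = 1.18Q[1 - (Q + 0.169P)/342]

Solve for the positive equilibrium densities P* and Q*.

P* ≈ 555, Q* ≈ 248

Setting both brackets to zero gives the nullclines P + 1.29Q = 875 and 0.169P + Q = 342.
Substituting Q = 342 - 0.169P into the first: P(1 - 1.29·0.169) = 875 - 1.29·342.
So P* = 434/0.782 = 555, and then Q* = 342 - 0.169·555 = 248.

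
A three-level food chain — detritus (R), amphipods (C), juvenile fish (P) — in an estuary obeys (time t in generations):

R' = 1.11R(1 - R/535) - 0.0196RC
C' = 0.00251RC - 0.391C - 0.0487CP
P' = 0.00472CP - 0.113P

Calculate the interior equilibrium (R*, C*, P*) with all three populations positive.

From dP/dt = 0: 0.00472C* = 0.113, so C* = 23.9.
From dR/dt = 0: 1.11(1 - R*/535) = 0.0196·23.9, giving R* = 535·(1 - 0.423) = 309.
From dC/dt = 0: 0.00251·309 - 0.391 = 0.0487P*, so P* = 0.384/0.0487 = 7.89.

R* ≈ 309, C* ≈ 23.9, P* ≈ 7.89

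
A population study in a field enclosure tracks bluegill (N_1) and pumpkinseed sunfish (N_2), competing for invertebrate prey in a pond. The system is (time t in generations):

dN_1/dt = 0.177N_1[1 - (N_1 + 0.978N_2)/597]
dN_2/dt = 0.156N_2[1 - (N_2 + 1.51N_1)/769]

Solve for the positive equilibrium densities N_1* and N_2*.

N_1* ≈ 325, N_2* ≈ 278

Setting both brackets to zero gives the nullclines N_1 + 0.978N_2 = 597 and 1.51N_1 + N_2 = 769.
Substituting N_2 = 769 - 1.51N_1 into the first: N_1(1 - 0.978·1.51) = 597 - 0.978·769.
So N_1* = -155/-0.477 = 325, and then N_2* = 769 - 1.51·325 = 278.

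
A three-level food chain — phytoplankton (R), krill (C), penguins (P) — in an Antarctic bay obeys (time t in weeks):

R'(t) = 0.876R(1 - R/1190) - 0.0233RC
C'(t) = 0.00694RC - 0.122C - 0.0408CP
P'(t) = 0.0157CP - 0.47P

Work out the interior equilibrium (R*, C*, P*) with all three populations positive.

From dP/dt = 0: 0.0157C* = 0.47, so C* = 29.9.
From dR/dt = 0: 0.876(1 - R*/1190) = 0.0233·29.9, giving R* = 1190·(1 - 0.796) = 242.
From dC/dt = 0: 0.00694·242 - 0.122 = 0.0408P*, so P* = 1.56/0.0408 = 38.3.

R* ≈ 242, C* ≈ 29.9, P* ≈ 38.3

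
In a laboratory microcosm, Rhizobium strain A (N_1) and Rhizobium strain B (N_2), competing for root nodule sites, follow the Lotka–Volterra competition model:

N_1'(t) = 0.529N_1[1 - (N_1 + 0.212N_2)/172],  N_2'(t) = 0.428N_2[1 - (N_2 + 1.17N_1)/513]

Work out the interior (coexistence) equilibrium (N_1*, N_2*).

Setting both brackets to zero gives the nullclines N_1 + 0.212N_2 = 172 and 1.17N_1 + N_2 = 513.
Substituting N_2 = 513 - 1.17N_1 into the first: N_1(1 - 0.212·1.17) = 172 - 0.212·513.
So N_1* = 63.2/0.752 = 84.1, and then N_2* = 513 - 1.17·84.1 = 415.

N_1* ≈ 84.1, N_2* ≈ 415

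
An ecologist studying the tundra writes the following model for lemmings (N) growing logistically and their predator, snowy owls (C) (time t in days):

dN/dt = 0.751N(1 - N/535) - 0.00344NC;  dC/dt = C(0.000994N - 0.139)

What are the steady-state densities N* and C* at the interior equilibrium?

N* ≈ 140, C* ≈ 161

From dC/dt = 0 with C > 0: 0.000994N* = 0.139, so N* = 140.
Substitute into dN/dt = 0: 0.751(1 - 140/535) = 0.00344C*.
The bracket is 0.739, giving C* = 0.555/0.00344 = 161.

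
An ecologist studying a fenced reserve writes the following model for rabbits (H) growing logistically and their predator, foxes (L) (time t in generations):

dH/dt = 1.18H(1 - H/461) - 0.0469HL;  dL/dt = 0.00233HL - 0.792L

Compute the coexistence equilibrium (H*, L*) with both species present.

From dL/dt = 0 with L > 0: 0.00233H* = 0.792, so H* = 340.
Substitute into dH/dt = 0: 1.18(1 - 340/461) = 0.0469L*.
The bracket is 0.263, giving L* = 0.31/0.0469 = 6.61.

H* ≈ 340, L* ≈ 6.61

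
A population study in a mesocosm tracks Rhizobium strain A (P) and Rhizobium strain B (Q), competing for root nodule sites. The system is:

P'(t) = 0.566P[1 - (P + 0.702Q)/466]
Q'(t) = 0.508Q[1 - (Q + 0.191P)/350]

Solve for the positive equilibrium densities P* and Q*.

P* ≈ 254, Q* ≈ 301

Setting both brackets to zero gives the nullclines P + 0.702Q = 466 and 0.191P + Q = 350.
Substituting Q = 350 - 0.191P into the first: P(1 - 0.702·0.191) = 466 - 0.702·350.
So P* = 220/0.866 = 254, and then Q* = 350 - 0.191·254 = 301.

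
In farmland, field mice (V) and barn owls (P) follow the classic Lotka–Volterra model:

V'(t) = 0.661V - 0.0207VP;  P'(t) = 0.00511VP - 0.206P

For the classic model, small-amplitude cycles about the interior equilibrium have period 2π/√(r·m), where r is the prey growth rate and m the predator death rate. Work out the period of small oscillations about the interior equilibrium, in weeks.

Here r = 0.661 and m = 0.206, so r·m = 0.136.
ω = √0.136 = 0.369 per week, hence T = 2π/ω ≈ 17 weeks.

T ≈ 17 weeks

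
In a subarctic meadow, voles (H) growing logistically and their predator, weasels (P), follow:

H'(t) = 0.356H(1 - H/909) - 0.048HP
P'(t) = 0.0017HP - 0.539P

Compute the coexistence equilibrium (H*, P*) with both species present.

From dP/dt = 0 with P > 0: 0.0017H* = 0.539, so H* = 317.
Substitute into dH/dt = 0: 0.356(1 - 317/909) = 0.048P*.
The bracket is 0.651, giving P* = 0.232/0.048 = 4.83.

H* ≈ 317, P* ≈ 4.83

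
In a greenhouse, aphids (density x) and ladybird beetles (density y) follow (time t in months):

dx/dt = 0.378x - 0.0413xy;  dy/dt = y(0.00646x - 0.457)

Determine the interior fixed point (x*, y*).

Set dy/dt = 0 with y > 0: 0.00646x - 0.457 = 0, so x* = 0.457/0.00646 = 70.7.
Set dx/dt = 0 with x > 0: 0.378 - 0.0413y = 0, so y* = 0.378/0.0413 = 9.15.

x* ≈ 70.7, y* ≈ 9.15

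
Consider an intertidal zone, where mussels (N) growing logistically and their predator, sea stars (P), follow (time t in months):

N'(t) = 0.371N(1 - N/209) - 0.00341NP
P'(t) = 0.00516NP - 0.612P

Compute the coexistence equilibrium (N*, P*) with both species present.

From dP/dt = 0 with P > 0: 0.00516N* = 0.612, so N* = 119.
Substitute into dN/dt = 0: 0.371(1 - 119/209) = 0.00341P*.
The bracket is 0.433, giving P* = 0.16/0.00341 = 47.1.

N* ≈ 119, P* ≈ 47.1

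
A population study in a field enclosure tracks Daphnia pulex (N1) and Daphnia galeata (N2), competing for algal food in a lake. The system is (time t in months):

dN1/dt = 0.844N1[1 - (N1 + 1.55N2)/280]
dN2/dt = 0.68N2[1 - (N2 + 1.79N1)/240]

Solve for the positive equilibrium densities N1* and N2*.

N1* ≈ 51.8, N2* ≈ 147

Setting both brackets to zero gives the nullclines N1 + 1.55N2 = 280 and 1.79N1 + N2 = 240.
Substituting N2 = 240 - 1.79N1 into the first: N1(1 - 1.55·1.79) = 280 - 1.55·240.
So N1* = -92/-1.77 = 51.8, and then N2* = 240 - 1.79·51.8 = 147.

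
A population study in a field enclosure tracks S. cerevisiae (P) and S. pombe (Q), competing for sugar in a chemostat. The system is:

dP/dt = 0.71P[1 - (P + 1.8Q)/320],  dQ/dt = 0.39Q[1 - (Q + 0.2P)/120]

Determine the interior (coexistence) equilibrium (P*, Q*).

Setting both brackets to zero gives the nullclines P + 1.8Q = 320 and 0.2P + Q = 120.
Substituting Q = 120 - 0.2P into the first: P(1 - 1.8·0.2) = 320 - 1.8·120.
So P* = 104/0.64 = 163, and then Q* = 120 - 0.2·163 = 87.5.

P* ≈ 163, Q* ≈ 87.5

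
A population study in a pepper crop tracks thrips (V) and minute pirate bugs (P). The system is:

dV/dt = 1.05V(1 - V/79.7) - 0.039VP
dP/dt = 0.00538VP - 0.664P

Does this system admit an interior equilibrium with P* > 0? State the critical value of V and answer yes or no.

The predator equation gives dP/dt > 0 only when V > 0.664/0.00538 = 123.
Without the predator, V → K = 79.7. Since 79.7 < 123, the predator cannot invade.

Threshold V = 123; K < 123, so no, the predator goes extinct.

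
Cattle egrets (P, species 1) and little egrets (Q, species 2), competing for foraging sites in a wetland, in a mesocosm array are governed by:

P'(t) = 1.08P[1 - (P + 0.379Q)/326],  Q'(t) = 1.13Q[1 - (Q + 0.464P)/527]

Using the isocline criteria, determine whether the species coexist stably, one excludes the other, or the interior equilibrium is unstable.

Compare the nullcline intercepts: K1/α12 = 326/0.379 = 860 > K2 = 527; K2/α21 = 527/0.464 = 1140 > K1 = 326.
Since both inequalities hold, each species can invade when rare, so the interior equilibrium is stable.

stable coexistence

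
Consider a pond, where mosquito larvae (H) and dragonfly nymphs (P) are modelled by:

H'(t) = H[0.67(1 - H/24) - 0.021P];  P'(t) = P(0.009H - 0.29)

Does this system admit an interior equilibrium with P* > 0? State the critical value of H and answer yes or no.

The predator equation gives dP/dt > 0 only when H > 0.29/0.009 = 32.2.
Without the predator, H → K = 24. Since 24 < 32.2, the predator cannot invade.

Threshold H = 32.2; K < 32.2, so no, the predator goes extinct.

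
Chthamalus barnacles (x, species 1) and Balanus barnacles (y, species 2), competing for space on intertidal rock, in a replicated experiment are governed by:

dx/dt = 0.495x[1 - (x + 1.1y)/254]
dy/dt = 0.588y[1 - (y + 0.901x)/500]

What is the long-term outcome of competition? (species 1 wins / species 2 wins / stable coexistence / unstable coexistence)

Compare the nullcline intercepts: K1/α12 = 254/1.1 = 231 < K2 = 500; K2/α21 = 500/0.901 = 555 > K1 = 254.
Since the inequalities point opposite ways, species 2 can invade but species 1 cannot.

species 2 excludes species 1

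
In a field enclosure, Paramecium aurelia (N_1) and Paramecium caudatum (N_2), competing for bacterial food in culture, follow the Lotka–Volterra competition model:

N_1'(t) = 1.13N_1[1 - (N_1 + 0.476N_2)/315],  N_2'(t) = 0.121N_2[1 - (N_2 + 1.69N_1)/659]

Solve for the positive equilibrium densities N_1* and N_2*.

N_1* ≈ 6.73, N_2* ≈ 648

Setting both brackets to zero gives the nullclines N_1 + 0.476N_2 = 315 and 1.69N_1 + N_2 = 659.
Substituting N_2 = 659 - 1.69N_1 into the first: N_1(1 - 0.476·1.69) = 315 - 0.476·659.
So N_1* = 1.32/0.196 = 6.73, and then N_2* = 659 - 1.69·6.73 = 648.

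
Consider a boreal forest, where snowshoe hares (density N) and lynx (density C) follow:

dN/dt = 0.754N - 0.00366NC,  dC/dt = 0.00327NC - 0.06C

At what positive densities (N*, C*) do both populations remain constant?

N* ≈ 18.3, C* ≈ 206

Set dC/dt = 0 with C > 0: 0.00327N - 0.06 = 0, so N* = 0.06/0.00327 = 18.3.
Set dN/dt = 0 with N > 0: 0.754 - 0.00366C = 0, so C* = 0.754/0.00366 = 206.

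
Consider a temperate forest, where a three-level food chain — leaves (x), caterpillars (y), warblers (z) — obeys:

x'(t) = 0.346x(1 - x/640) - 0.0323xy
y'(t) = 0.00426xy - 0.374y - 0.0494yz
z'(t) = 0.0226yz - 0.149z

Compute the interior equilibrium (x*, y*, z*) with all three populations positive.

From dz/dt = 0: 0.0226y* = 0.149, so y* = 6.59.
From dx/dt = 0: 0.346(1 - x*/640) = 0.0323·6.59, giving x* = 640·(1 - 0.615) = 246.
From dy/dt = 0: 0.00426·246 - 0.374 = 0.0494z*, so z* = 0.674/0.0494 = 13.7.

x* ≈ 246, y* ≈ 6.59, z* ≈ 13.7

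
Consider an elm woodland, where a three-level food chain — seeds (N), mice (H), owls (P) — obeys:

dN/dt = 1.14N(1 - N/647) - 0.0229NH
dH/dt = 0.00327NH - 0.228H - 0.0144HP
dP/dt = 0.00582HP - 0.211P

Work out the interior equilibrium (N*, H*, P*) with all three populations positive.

From dP/dt = 0: 0.00582H* = 0.211, so H* = 36.3.
From dN/dt = 0: 1.14(1 - N*/647) = 0.0229·36.3, giving N* = 647·(1 - 0.728) = 176.
From dH/dt = 0: 0.00327·176 - 0.228 = 0.0144P*, so P* = 0.347/0.0144 = 24.1.

N* ≈ 176, H* ≈ 36.3, P* ≈ 24.1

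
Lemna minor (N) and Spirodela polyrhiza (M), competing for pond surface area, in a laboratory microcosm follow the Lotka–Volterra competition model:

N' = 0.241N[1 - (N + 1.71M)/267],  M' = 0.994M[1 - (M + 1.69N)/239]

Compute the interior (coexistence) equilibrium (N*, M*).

Setting both brackets to zero gives the nullclines N + 1.71M = 267 and 1.69N + M = 239.
Substituting M = 239 - 1.69N into the first: N(1 - 1.71·1.69) = 267 - 1.71·239.
So N* = -142/-1.89 = 75, and then M* = 239 - 1.69·75 = 112.

N* ≈ 75, M* ≈ 112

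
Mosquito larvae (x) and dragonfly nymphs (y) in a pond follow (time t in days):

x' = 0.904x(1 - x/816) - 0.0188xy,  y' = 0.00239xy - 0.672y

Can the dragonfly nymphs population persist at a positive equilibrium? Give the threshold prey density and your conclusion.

Threshold x = 281; K > 281, so yes, the predator persists.

The predator equation gives dy/dt > 0 only when x > 0.672/0.00239 = 281.
Without the predator, x → K = 816. Since 816 > 281, the predator can invade and persist.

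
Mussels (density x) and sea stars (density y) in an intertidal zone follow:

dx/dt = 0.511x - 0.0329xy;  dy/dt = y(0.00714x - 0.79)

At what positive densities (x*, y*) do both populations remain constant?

x* ≈ 111, y* ≈ 15.5

Set dy/dt = 0 with y > 0: 0.00714x - 0.79 = 0, so x* = 0.79/0.00714 = 111.
Set dx/dt = 0 with x > 0: 0.511 - 0.0329y = 0, so y* = 0.511/0.0329 = 15.5.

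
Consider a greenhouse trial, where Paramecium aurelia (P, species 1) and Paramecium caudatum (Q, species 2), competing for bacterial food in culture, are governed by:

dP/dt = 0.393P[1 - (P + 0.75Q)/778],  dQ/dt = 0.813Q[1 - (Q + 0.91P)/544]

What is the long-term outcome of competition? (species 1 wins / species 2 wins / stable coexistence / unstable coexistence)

species 1 excludes species 2

Compare the nullcline intercepts: K1/α12 = 778/0.75 = 1040 > K2 = 544; K2/α21 = 544/0.91 = 598 < K1 = 778.
Since the inequalities point opposite ways, species 1 can invade but species 2 cannot.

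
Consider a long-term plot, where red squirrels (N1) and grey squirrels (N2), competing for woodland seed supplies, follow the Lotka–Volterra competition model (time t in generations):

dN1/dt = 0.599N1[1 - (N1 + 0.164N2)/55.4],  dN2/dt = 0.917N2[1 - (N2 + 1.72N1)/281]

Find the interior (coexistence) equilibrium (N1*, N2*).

Setting both brackets to zero gives the nullclines N1 + 0.164N2 = 55.4 and 1.72N1 + N2 = 281.
Substituting N2 = 281 - 1.72N1 into the first: N1(1 - 0.164·1.72) = 55.4 - 0.164·281.
So N1* = 9.32/0.718 = 13, and then N2* = 281 - 1.72·13 = 259.

N1* ≈ 13, N2* ≈ 259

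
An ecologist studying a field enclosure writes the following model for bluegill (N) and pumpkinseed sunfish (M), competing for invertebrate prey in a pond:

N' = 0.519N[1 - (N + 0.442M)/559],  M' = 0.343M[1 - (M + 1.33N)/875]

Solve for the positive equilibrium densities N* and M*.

Setting both brackets to zero gives the nullclines N + 0.442M = 559 and 1.33N + M = 875.
Substituting M = 875 - 1.33N into the first: N(1 - 0.442·1.33) = 559 - 0.442·875.
So N* = 172/0.412 = 418, and then M* = 875 - 1.33·418 = 319.

N* ≈ 418, M* ≈ 319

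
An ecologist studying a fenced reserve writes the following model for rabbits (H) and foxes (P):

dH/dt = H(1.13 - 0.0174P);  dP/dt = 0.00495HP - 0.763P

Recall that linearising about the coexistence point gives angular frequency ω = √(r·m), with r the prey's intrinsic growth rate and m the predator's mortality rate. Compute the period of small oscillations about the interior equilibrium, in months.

T ≈ 6.77 months

Here r = 1.13 and m = 0.763, so r·m = 0.862.
ω = √0.862 = 0.929 per month, hence T = 2π/ω ≈ 6.77 months.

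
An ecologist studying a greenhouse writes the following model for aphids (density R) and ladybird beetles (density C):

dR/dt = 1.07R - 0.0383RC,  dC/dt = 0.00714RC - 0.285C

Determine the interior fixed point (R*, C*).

R* ≈ 39.9, C* ≈ 27.9

Set dC/dt = 0 with C > 0: 0.00714R - 0.285 = 0, so R* = 0.285/0.00714 = 39.9.
Set dR/dt = 0 with R > 0: 1.07 - 0.0383C = 0, so C* = 1.07/0.0383 = 27.9.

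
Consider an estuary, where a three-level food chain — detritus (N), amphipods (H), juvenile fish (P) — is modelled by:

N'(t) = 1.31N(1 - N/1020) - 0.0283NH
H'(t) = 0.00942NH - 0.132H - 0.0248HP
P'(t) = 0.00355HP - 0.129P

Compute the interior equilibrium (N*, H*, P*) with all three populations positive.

From dP/dt = 0: 0.00355H* = 0.129, so H* = 36.3.
From dN/dt = 0: 1.31(1 - N*/1020) = 0.0283·36.3, giving N* = 1020·(1 - 0.785) = 219.
From dH/dt = 0: 0.00942·219 - 0.132 = 0.0248P*, so P* = 1.93/0.0248 = 78.

N* ≈ 219, H* ≈ 36.3, P* ≈ 78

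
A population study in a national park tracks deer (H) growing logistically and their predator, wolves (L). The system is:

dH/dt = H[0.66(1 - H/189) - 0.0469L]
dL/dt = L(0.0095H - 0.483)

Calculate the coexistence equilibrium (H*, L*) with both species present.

From dL/dt = 0 with L > 0: 0.0095H* = 0.483, so H* = 50.8.
Substitute into dH/dt = 0: 0.66(1 - 50.8/189) = 0.0469L*.
The bracket is 0.731, giving L* = 0.482/0.0469 = 10.3.

H* ≈ 50.8, L* ≈ 10.3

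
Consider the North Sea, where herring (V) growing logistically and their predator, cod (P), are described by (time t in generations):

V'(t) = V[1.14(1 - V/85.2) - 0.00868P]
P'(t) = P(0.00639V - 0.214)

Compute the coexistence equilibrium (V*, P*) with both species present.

From dP/dt = 0 with P > 0: 0.00639V* = 0.214, so V* = 33.5.
Substitute into dV/dt = 0: 1.14(1 - 33.5/85.2) = 0.00868P*.
The bracket is 0.607, giving P* = 0.692/0.00868 = 79.7.

V* ≈ 33.5, P* ≈ 79.7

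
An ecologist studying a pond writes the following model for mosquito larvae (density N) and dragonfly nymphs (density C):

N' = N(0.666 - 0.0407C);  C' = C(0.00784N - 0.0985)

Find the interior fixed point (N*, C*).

N* ≈ 12.6, C* ≈ 16.4

Set dC/dt = 0 with C > 0: 0.00784N - 0.0985 = 0, so N* = 0.0985/0.00784 = 12.6.
Set dN/dt = 0 with N > 0: 0.666 - 0.0407C = 0, so C* = 0.666/0.0407 = 16.4.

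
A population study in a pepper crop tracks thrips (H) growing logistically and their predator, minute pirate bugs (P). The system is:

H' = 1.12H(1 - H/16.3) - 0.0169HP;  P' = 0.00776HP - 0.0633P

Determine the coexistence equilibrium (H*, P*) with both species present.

H* ≈ 8.16, P* ≈ 33.1

From dP/dt = 0 with P > 0: 0.00776H* = 0.0633, so H* = 8.16.
Substitute into dH/dt = 0: 1.12(1 - 8.16/16.3) = 0.0169P*.
The bracket is 0.5, giving P* = 0.56/0.0169 = 33.1.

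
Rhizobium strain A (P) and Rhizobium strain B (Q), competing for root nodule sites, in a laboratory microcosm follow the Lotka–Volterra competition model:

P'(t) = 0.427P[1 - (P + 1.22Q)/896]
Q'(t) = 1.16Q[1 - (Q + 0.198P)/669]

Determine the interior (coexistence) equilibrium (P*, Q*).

Setting both brackets to zero gives the nullclines P + 1.22Q = 896 and 0.198P + Q = 669.
Substituting Q = 669 - 0.198P into the first: P(1 - 1.22·0.198) = 896 - 1.22·669.
So P* = 79.8/0.758 = 105, and then Q* = 669 - 0.198·105 = 648.

P* ≈ 105, Q* ≈ 648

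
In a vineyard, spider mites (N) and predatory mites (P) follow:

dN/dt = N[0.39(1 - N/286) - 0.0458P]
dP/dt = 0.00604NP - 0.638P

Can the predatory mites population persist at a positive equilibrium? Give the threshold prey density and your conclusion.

Threshold N = 106; K > 106, so yes, the predator persists.

The predator equation gives dP/dt > 0 only when N > 0.638/0.00604 = 106.
Without the predator, N → K = 286. Since 286 > 106, the predator can invade and persist.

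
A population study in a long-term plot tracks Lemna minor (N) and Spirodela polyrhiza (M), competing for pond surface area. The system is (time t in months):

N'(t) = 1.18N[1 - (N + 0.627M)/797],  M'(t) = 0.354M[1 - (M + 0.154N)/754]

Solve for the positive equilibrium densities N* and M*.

N* ≈ 359, M* ≈ 699

Setting both brackets to zero gives the nullclines N + 0.627M = 797 and 0.154N + M = 754.
Substituting M = 754 - 0.154N into the first: N(1 - 0.627·0.154) = 797 - 0.627·754.
So N* = 324/0.903 = 359, and then M* = 754 - 0.154·359 = 699.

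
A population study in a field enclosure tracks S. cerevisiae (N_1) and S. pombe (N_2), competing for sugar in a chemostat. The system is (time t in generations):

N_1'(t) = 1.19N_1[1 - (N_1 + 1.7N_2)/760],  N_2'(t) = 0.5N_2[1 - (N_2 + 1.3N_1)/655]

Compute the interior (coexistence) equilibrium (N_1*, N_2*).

N_1* ≈ 292, N_2* ≈ 275

Setting both brackets to zero gives the nullclines N_1 + 1.7N_2 = 760 and 1.3N_1 + N_2 = 655.
Substituting N_2 = 655 - 1.3N_1 into the first: N_1(1 - 1.7·1.3) = 760 - 1.7·655.
So N_1* = -354/-1.21 = 292, and then N_2* = 655 - 1.3·292 = 275.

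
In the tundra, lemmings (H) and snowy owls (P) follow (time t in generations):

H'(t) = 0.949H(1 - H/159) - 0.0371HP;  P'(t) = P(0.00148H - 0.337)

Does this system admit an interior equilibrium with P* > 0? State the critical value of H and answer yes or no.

The predator equation gives dP/dt > 0 only when H > 0.337/0.00148 = 228.
Without the predator, H → K = 159. Since 159 < 228, the predator cannot invade.

Threshold H = 228; K < 228, so no, the predator goes extinct.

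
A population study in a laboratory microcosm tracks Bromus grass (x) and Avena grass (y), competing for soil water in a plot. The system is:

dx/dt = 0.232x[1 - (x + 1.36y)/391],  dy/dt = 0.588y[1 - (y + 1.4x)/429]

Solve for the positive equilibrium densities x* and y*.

x* ≈ 213, y* ≈ 131

Setting both brackets to zero gives the nullclines x + 1.36y = 391 and 1.4x + y = 429.
Substituting y = 429 - 1.4x into the first: x(1 - 1.36·1.4) = 391 - 1.36·429.
So x* = -192/-0.904 = 213, and then y* = 429 - 1.4·213 = 131.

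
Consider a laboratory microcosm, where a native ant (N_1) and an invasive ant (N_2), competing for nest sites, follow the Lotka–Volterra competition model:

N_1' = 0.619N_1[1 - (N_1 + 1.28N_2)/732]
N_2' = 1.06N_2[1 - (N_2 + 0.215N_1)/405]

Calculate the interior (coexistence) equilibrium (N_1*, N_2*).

N_1* ≈ 295, N_2* ≈ 342

Setting both brackets to zero gives the nullclines N_1 + 1.28N_2 = 732 and 0.215N_1 + N_2 = 405.
Substituting N_2 = 405 - 0.215N_1 into the first: N_1(1 - 1.28·0.215) = 732 - 1.28·405.
So N_1* = 214/0.725 = 295, and then N_2* = 405 - 0.215·295 = 342.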